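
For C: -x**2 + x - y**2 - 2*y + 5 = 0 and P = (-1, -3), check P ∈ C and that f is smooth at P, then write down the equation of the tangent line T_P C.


Tangent line at P: 3*x + 4*y + 15 = 0.

Step 1: f(-1, -3) = 0, so P lies on C.
Step 2: partial derivatives
  f_x(x, y) = 1 - 2*x, f_y(x, y) = -2*y - 2.
  f_x(P) = 3, f_y(P) = 4 (gradient nonzero, so P is smooth).
Step 3: tangent line at P: 3·(x − -1) + 4·(y − -3) = 0.
Expanding: 3*x + 4*y + 15 = 0.


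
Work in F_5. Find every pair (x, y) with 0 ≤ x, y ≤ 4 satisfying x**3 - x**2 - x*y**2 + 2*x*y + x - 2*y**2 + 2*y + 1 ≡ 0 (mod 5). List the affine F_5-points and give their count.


Affine F_5-points: {(1, 4), (3, 1)}; count = 2.

For each of the 25 pairs (x, y) ∈ F_5², evaluate f(x, y) mod 5. Record the zeros.
  x = 0: [0↦1, 1↦1, 2↦2, 3↦4, 4↦2]  zeros at y ∈ ∅
  x = 1: [0↦2, 1↦3, 2↦3, 3↦2, 4↦0]  zeros at y ∈ {4}
  x = 2: [0↦2, 1↦4, 2↦3, 3↦4, 4↦2]  zeros at y ∈ ∅
  x = 3: [0↦2, 1↦0, 2↦3, 3↦1, 4↦4]  zeros at y ∈ {1}
  x = 4: [0↦3, 1↦2, 2↦4, 3↦4, 4↦2]  zeros at y ∈ ∅
Collecting zeros: affine points = {(1, 4), (3, 1)}.
Total count |C(F_5)_aff| = 2.


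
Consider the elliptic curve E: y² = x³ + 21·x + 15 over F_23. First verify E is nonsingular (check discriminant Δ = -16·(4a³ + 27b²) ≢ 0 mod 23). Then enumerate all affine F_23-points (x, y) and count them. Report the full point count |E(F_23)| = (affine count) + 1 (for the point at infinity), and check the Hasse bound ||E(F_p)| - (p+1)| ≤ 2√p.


Affine points = {(3, 6), (3, 17), (4, 5), (4, 18), (6, 9), (6, 14), (9, 6), (9, 17), (10, 11), (10, 12), (11, 6), (11, 17), (13, 1), (13, 22), (15, 5), (15, 18), (16, 10), (16, 13), (17, 8), (17, 15), (22, 4), (22, 19)}; affine count = 22; |E(F_23)| = 23.

Discriminant check: Δ ∝ 4a³ + 27b² = 4·21³ + 27·15² = 4·9261 + 27·225 ≡ 17 (mod 23). Nonzero ⇒ E is nonsingular.
For each x ∈ F_23, compute rhs = x³ + 21·x + 15 mod 23, then count y ∈ F_23 with y² ≡ rhs.
  x = 0: rhs = 15, matching y values: none (0 points).
  x = 1: rhs = 14, matching y values: none (0 points).
  x = 2: rhs = 19, matching y values: none (0 points).
  x = 3: rhs = 13, matching y values: 6, 17 (2 points).
  x = 4: rhs = 2, matching y values: 5, 18 (2 points).
  x = 5: rhs = 15, matching y values: none (0 points).
  x = 6: rhs = 12, matching y values: 9, 14 (2 points).
  x = 7: rhs = 22, matching y values: none (0 points).
  x = 8: rhs = 5, matching y values: none (0 points).
  x = 9: rhs = 13, matching y values: 6, 17 (2 points).
  x = 10: rhs = 6, matching y values: 11, 12 (2 points).
  x = 11: rhs = 13, matching y values: 6, 17 (2 points).
  x = 12: rhs = 17, matching y values: none (0 points).
  x = 13: rhs = 1, matching y values: 1, 22 (2 points).
  x = 14: rhs = 17, matching y values: none (0 points).
  x = 15: rhs = 2, matching y values: 5, 18 (2 points).
  x = 16: rhs = 8, matching y values: 10, 13 (2 points).
  x = 17: rhs = 18, matching y values: 8, 15 (2 points).
  x = 18: rhs = 15, matching y values: none (0 points).
  x = 19: rhs = 5, matching y values: none (0 points).
  x = 20: rhs = 17, matching y values: none (0 points).
  x = 21: rhs = 11, matching y values: none (0 points).
  x = 22: rhs = 16, matching y values: 4, 19 (2 points).
Total affine count: 22.
Full point count |E(F_23)| = 22 + 1 = 23.
Hasse bound: |23 − (23+1)| = |-1| = 1 ≤ 2√23 ≈ 9.5917 ✓.


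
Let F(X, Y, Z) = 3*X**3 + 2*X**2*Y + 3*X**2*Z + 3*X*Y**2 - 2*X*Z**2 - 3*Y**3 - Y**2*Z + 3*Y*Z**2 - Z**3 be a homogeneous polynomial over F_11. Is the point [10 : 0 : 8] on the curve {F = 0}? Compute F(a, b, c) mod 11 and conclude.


F(10,0,8) ≡ 0 (mod 11); P is on the curve.

Evaluate F(10, 0, 8) term-by-term (mod 11).
  3*X**3 ↦ 3·1000·1·1 = 3000
  2*X**2*Y ↦ 2·100·0·1 = 0
  3*X**2*Z ↦ 3·100·1·8 = 2400
  3*X*Y**2 ↦ 3·10·0·1 = 0
  -2*X*Z**2 ↦ -2·10·1·64 = -1280
  -3*Y**3 ↦ -3·1·0·1 = 0
  -Y**2*Z ↦ -1·1·0·8 = 0
  3*Y*Z**2 ↦ 3·1·0·64 = 0
  -Z**3 ↦ -1·1·1·512 = -512
Sum: F(10, 0, 8) = (3000) + (0) + (2400) + (0) + (-1280) + (0) + (0) + (0) + (-512) = 3608.
Reducing mod 11: 3608 ≡ 0 (mod 11).
Since F(a, b, c) ≡ 0 (mod 11), P lies on the curve.


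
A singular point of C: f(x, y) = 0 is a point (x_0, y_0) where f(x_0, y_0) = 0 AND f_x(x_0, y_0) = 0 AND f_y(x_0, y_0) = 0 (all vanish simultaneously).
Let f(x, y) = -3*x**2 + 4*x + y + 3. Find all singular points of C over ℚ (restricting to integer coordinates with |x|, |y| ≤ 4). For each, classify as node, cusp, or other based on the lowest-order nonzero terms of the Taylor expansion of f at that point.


No singular points in the scanned grid; C is smooth there.

Compute partial derivatives:
  f_x = 4 - 6*x.
  f_y = 1.
f_y = 1 is a nonzero constant, so f_y never vanishes: no point (x, y) can satisfy f = f_x = f_y = 0. In particular no (x, y) ∈ {−4, ..., 4}² is singular; the curve is smooth.


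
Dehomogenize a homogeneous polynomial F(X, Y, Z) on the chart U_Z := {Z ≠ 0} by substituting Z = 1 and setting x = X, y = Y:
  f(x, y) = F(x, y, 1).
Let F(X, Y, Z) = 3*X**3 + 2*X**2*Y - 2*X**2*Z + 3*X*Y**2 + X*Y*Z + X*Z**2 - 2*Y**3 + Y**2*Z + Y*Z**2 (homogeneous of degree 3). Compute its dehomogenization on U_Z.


f(x, y) = 3*x**3 + 2*x**2*y - 2*x**2 + 3*x*y**2 + x*y + x - 2*y**3 + y**2 + y

On U_Z we set Z = 1. Each monomial c·X^i·Y^j·Z^k in F becomes c·x^i·y^j·1^k = c·x^i·y^j.
Substituting Z = 1: F(X, Y, 1) = 3*x**3 + 2*x**2*y - 2*x**2 + 3*x*y**2 + x*y + x - 2*y**3 + y**2 + y.
Note: deg(f) ≤ deg(F) = 3; strict inequality happens when F is divisible by Z (lost terms).


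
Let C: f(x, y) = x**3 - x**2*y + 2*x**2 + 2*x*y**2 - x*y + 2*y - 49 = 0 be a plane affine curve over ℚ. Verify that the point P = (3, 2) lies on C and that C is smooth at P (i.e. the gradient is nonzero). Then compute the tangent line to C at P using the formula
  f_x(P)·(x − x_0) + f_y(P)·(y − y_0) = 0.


Tangent line at P: 33*x + 14*y - 127 = 0.

Step 1: f(3, 2) = 0, so P lies on C.
Step 2: partial derivatives
  f_x(x, y) = 3*x**2 - 2*x*y + 4*x + 2*y**2 - y, f_y(x, y) = -x**2 + 4*x*y - x + 2.
  f_x(P) = 33, f_y(P) = 14 (gradient nonzero, so P is smooth).
Step 3: tangent line at P: 33·(x − 3) + 14·(y − 2) = 0.
Expanding: 33*x + 14*y - 127 = 0.


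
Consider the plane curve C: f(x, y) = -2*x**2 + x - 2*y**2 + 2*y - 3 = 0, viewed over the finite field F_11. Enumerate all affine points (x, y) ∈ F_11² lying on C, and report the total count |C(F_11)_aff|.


Affine F_11-points: {(1, 5), (1, 7), (2, 4), (2, 8), (3, 2), (3, 10), (4, 4), (4, 8), (5, 5), (5, 7), (7, 6), (10, 6)}; count = 12.

For each of the 121 pairs (x, y) ∈ F_11², evaluate f(x, y) mod 11. Record the zeros.
  x = 0: [0↦8, 1↦8, 2↦4, 3↦7, 4↦6, 5↦1, 6↦3, 7↦1, 8↦6, 9↦7, 10↦4]  zeros at y ∈ ∅
  x = 1: [0↦7, 1↦7, 2↦3, 3↦6, 4↦5, 5↦0, 6↦2, 7↦0, 8↦5, 9↦6, 10↦3]  zeros at y ∈ {5, 7}
  x = 2: [0↦2, 1↦2, 2↦9, 3↦1, 4↦0, 5↦6, 6↦8, 7↦6, 8↦0, 9↦1, 10↦9]  zeros at y ∈ {4, 8}
  x = 3: [0↦4, 1↦4, 2↦0, 3↦3, 4↦2, 5↦8, 6↦10, 7↦8, 8↦2, 9↦3, 10↦0]  zeros at y ∈ {2, 10}
  x = 4: [0↦2, 1↦2, 2↦9, 3↦1, 4↦0, 5↦6, 6↦8, 7↦6, 8↦0, 9↦1, 10↦9]  zeros at y ∈ {4, 8}
  x = 5: [0↦7, 1↦7, 2↦3, 3↦6, 4↦5, 5↦0, 6↦2, 7↦0, 8↦5, 9↦6, 10↦3]  zeros at y ∈ {5, 7}
  x = 6: [0↦8, 1↦8, 2↦4, 3↦7, 4↦6, 5↦1, 6↦3, 7↦1, 8↦6, 9↦7, 10↦4]  zeros at y ∈ ∅
  x = 7: [0↦5, 1↦5, 2↦1, 3↦4, 4↦3, 5↦9, 6↦0, 7↦9, 8↦3, 9↦4, 10↦1]  zeros at y ∈ {6}
  x = 8: [0↦9, 1↦9, 2↦5, 3↦8, 4↦7, 5↦2, 6↦4, 7↦2, 8↦7, 9↦8, 10↦5]  zeros at y ∈ ∅
  x = 9: [0↦9, 1↦9, 2↦5, 3↦8, 4↦7, 5↦2, 6↦4, 7↦2, 8↦7, 9↦8, 10↦5]  zeros at y ∈ ∅
  x = 10: [0↦5, 1↦5, 2↦1, 3↦4, 4↦3, 5↦9, 6↦0, 7↦9, 8↦3, 9↦4, 10↦1]  zeros at y ∈ {6}
Collecting zeros: affine points = {(1, 5), (1, 7), (2, 4), (2, 8), (3, 2), (3, 10), (4, 4), (4, 8), (5, 5), (5, 7), (7, 6), (10, 6)}.
Total count |C(F_11)_aff| = 12.


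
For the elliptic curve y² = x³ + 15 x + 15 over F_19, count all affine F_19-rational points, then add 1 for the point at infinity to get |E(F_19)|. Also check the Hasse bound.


Affine points = {(3, 7), (3, 12), (4, 5), (4, 14), (5, 5), (5, 14), (6, 6), (6, 13), (7, 8), (7, 11), (8, 1), (8, 18), (9, 9), (9, 10), (10, 5), (10, 14), (12, 2), (12, 17), (14, 9), (14, 10), (15, 9), (15, 10), (16, 0)}; affine count = 23; |E(F_19)| = 24.

Discriminant check: Δ ∝ 4a³ + 27b² = 4·15³ + 27·15² = 4·3375 + 27·225 ≡ 5 (mod 19). Nonzero ⇒ E is nonsingular.
For each x ∈ F_19, compute rhs = x³ + 15·x + 15 mod 19, then count y ∈ F_19 with y² ≡ rhs.
  x = 0: rhs = 15, matching y values: none (0 points).
  x = 1: rhs = 12, matching y values: none (0 points).
  x = 2: rhs = 15, matching y values: none (0 points).
  x = 3: rhs = 11, matching y values: 7, 12 (2 points).
  x = 4: rhs = 6, matching y values: 5, 14 (2 points).
  x = 5: rhs = 6, matching y values: 5, 14 (2 points).
  x = 6: rhs = 17, matching y values: 6, 13 (2 points).
  x = 7: rhs = 7, matching y values: 8, 11 (2 points).
  x = 8: rhs = 1, matching y values: 1, 18 (2 points).
  x = 9: rhs = 5, matching y values: 9, 10 (2 points).
  x = 10: rhs = 6, matching y values: 5, 14 (2 points).
  x = 11: rhs = 10, matching y values: none (0 points).
  x = 12: rhs = 4, matching y values: 2, 17 (2 points).
  x = 13: rhs = 13, matching y values: none (0 points).
  x = 14: rhs = 5, matching y values: 9, 10 (2 points).
  x = 15: rhs = 5, matching y values: 9, 10 (2 points).
  x = 16: rhs = 0, matching y values: 0 (1 points).
  x = 17: rhs = 15, matching y values: none (0 points).
  x = 18: rhs = 18, matching y values: none (0 points).
Total affine count: 23.
Full point count |E(F_19)| = 23 + 1 = 24.
Hasse bound: |24 − (19+1)| = |4| = 4 ≤ 2√19 ≈ 8.7178 ✓.


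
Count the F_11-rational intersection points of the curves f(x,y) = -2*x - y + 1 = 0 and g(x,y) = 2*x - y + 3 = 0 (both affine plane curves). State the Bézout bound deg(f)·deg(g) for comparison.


Common zeros: {(5, 2)}; count = 1; Bézout bound = 1.

deg(f) = 1, deg(g) = 1, so Bézout bound = 1.
Scan x ∈ F_11. For each x, list the y ∈ F_11 with f(x, y) ≡ 0 and those with g(x, y) ≡ 0 (mod 11); the common zeros in that column are the intersection.
  x = 0: f ≡ 0 at y ∈ {1}; g ≡ 0 at y ∈ {3}; common: ∅.
  x = 1: f ≡ 0 at y ∈ {10}; g ≡ 0 at y ∈ {5}; common: ∅.
  x = 2: f ≡ 0 at y ∈ {8}; g ≡ 0 at y ∈ {7}; common: ∅.
  x = 3: f ≡ 0 at y ∈ {6}; g ≡ 0 at y ∈ {9}; common: ∅.
  x = 4: f ≡ 0 at y ∈ {4}; g ≡ 0 at y ∈ {0}; common: ∅.
  x = 5: f ≡ 0 at y ∈ {2}; g ≡ 0 at y ∈ {2}; common: {2}.
  x = 6: f ≡ 0 at y ∈ {0}; g ≡ 0 at y ∈ {4}; common: ∅.
  x = 7: f ≡ 0 at y ∈ {9}; g ≡ 0 at y ∈ {6}; common: ∅.
  x = 8: f ≡ 0 at y ∈ {7}; g ≡ 0 at y ∈ {8}; common: ∅.
  x = 9: f ≡ 0 at y ∈ {5}; g ≡ 0 at y ∈ {10}; common: ∅.
  x = 10: f ≡ 0 at y ∈ {3}; g ≡ 0 at y ∈ {1}; common: ∅.
Collecting: common zeros = {(5, 2)}, so the count is 1.
Comparison with the Bézout bound: 1 ≤ 1 = deg(f)·deg(g), as expected for curves with no common component (the bound is attained).


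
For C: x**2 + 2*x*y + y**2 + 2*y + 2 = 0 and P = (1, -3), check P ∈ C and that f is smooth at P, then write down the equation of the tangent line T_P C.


Tangent line at P: -4*x - 2*y - 2 = 0.

Step 1: f(1, -3) = 0, so P lies on C.
Step 2: partial derivatives
  f_x(x, y) = 2*x + 2*y, f_y(x, y) = 2*x + 2*y + 2.
  f_x(P) = -4, f_y(P) = -2 (gradient nonzero, so P is smooth).
Step 3: tangent line at P: -4·(x − 1) + -2·(y − -3) = 0.
Expanding: -4*x - 2*y - 2 = 0.


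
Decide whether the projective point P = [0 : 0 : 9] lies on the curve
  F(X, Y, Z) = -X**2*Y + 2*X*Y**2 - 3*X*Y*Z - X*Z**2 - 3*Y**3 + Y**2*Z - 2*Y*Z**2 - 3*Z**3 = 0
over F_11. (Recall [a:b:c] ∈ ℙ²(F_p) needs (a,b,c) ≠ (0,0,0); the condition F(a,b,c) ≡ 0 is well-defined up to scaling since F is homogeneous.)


F(0,0,9) ≡ 2 (mod 11); P is NOT on the curve.

Evaluate F(0, 0, 9) term-by-term (mod 11).
  -X**2*Y ↦ -1·0·0·1 = 0
  2*X*Y**2 ↦ 2·0·0·1 = 0
  -3*X*Y*Z ↦ -3·0·0·9 = 0
  -X*Z**2 ↦ -1·0·1·81 = 0
  -3*Y**3 ↦ -3·1·0·1 = 0
  Y**2*Z ↦ 1·1·0·9 = 0
  -2*Y*Z**2 ↦ -2·1·0·81 = 0
  -3*Z**3 ↦ -3·1·1·729 = -2187
Sum: F(0, 0, 9) = (0) + (0) + (0) + (0) + (0) + (0) + (0) + (-2187) = -2187.
Reducing mod 11: -2187 ≡ 2 (mod 11).
Since F(a, b, c) ≡ 2 ≠ 0 (mod 11), P does NOT lie on the curve.


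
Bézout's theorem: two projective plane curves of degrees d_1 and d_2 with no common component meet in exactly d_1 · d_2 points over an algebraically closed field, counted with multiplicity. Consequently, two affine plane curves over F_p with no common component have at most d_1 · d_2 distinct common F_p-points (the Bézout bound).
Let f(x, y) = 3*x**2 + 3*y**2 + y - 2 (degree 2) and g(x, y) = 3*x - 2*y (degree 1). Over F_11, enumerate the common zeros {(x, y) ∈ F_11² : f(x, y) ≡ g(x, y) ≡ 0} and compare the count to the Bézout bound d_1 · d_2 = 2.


Common zeros: ∅; count = 0; Bézout bound = 2.

deg(f) = 2, deg(g) = 1, so Bézout bound = 2.
Scan x ∈ F_11. For each x, list the y ∈ F_11 with f(x, y) ≡ 0 and those with g(x, y) ≡ 0 (mod 11); the common zeros in that column are the intersection.
  x = 0: f ≡ 0 at y ∈ {8, 10}; g ≡ 0 at y ∈ {0}; common: ∅.
  x = 1: f ≡ 0 at y ∈ {9}; g ≡ 0 at y ∈ {7}; common: ∅.
  x = 2: f ≡ 0 at y ∈ ∅; g ≡ 0 at y ∈ {3}; common: ∅.
  x = 3: f ≡ 0 at y ∈ {3, 4}; g ≡ 0 at y ∈ {10}; common: ∅.
  x = 4: f ≡ 0 at y ∈ ∅; g ≡ 0 at y ∈ {6}; common: ∅.
  x = 5: f ≡ 0 at y ∈ {1, 6}; g ≡ 0 at y ∈ {2}; common: ∅.
  x = 6: f ≡ 0 at y ∈ {1, 6}; g ≡ 0 at y ∈ {9}; common: ∅.
  x = 7: f ≡ 0 at y ∈ ∅; g ≡ 0 at y ∈ {5}; common: ∅.
  x = 8: f ≡ 0 at y ∈ {3, 4}; g ≡ 0 at y ∈ {1}; common: ∅.
  x = 9: f ≡ 0 at y ∈ ∅; g ≡ 0 at y ∈ {8}; common: ∅.
  x = 10: f ≡ 0 at y ∈ {9}; g ≡ 0 at y ∈ {4}; common: ∅.
Collecting: common zeros = ∅, so the count is 0.
Comparison with the Bézout bound: 0 ≤ 2 = deg(f)·deg(g), as expected for curves with no common component (the affine F_11-count falls short of the bound because intersections may lie at infinity, over extension fields, or carry multiplicity).


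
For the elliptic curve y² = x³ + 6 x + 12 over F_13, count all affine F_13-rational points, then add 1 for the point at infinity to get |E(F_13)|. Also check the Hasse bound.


Affine points = {(0, 5), (0, 8), (4, 3), (4, 10), (6, 2), (6, 11), (8, 0)}; affine count = 7; |E(F_13)| = 8.

Discriminant check: Δ ∝ 4a³ + 27b² = 4·6³ + 27·12² = 4·216 + 27·144 ≡ 7 (mod 13). Nonzero ⇒ E is nonsingular.
For each x ∈ F_13, compute rhs = x³ + 6·x + 12 mod 13, then count y ∈ F_13 with y² ≡ rhs.
  x = 0: rhs = 12, matching y values: 5, 8 (2 points).
  x = 1: rhs = 6, matching y values: none (0 points).
  x = 2: rhs = 6, matching y values: none (0 points).
  x = 3: rhs = 5, matching y values: none (0 points).
  x = 4: rhs = 9, matching y values: 3, 10 (2 points).
  x = 5: rhs = 11, matching y values: none (0 points).
  x = 6: rhs = 4, matching y values: 2, 11 (2 points).
  x = 7: rhs = 7, matching y values: none (0 points).
  x = 8: rhs = 0, matching y values: 0 (1 points).
  x = 9: rhs = 2, matching y values: none (0 points).
  x = 10: rhs = 6, matching y values: none (0 points).
  x = 11: rhs = 5, matching y values: none (0 points).
  x = 12: rhs = 5, matching y values: none (0 points).
Total affine count: 7.
Full point count |E(F_13)| = 7 + 1 = 8.
Hasse bound: |8 − (13+1)| = |-6| = 6 ≤ 2√13 ≈ 7.2111 ✓.


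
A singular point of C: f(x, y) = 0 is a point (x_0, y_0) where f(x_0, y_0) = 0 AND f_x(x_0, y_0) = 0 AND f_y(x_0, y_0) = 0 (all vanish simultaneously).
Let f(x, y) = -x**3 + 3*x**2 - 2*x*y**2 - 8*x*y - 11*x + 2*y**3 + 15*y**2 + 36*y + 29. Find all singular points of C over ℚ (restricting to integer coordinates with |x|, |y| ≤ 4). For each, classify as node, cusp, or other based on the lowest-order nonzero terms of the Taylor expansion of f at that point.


Singular points: {(1, -2)}; classification: cusp.

Compute partial derivatives:
  f_x = -3*x**2 + 6*x - 2*y**2 - 8*y - 11.
  f_y = -4*x*y - 8*x + 6*y**2 + 30*y + 36.
Scan x_0 ∈ {−4, ..., 4}. For each x_0, f_y(x_0, y) is a polynomial in y; find its integer roots y ∈ {−4, ..., 4}, then test f_x and f at those candidates.
  x = -4: f_y(-4, y) = 6*y**2 + 46*y + 68; vanishes at y ∈ {-2}. (-4, -2): f_x = -75 ≠ 0.
  x = -3: f_y(-3, y) = 6*y**2 + 42*y + 60; vanishes at y ∈ {-2}. (-3, -2): f_x = -48 ≠ 0.
  x = -2: f_y(-2, y) = 6*y**2 + 38*y + 52; vanishes at y ∈ {-2}. (-2, -2): f_x = -27 ≠ 0.
  x = -1: f_y(-1, y) = 6*y**2 + 34*y + 44; vanishes at y ∈ {-2}. (-1, -2): f_x = -12 ≠ 0.
  x = 0: f_y(0, y) = 6*y**2 + 30*y + 36; vanishes at y ∈ {-3, -2}. (0, -3): f_x = -5 ≠ 0; (0, -2): f_x = -3 ≠ 0.
  x = 1: f_y(1, y) = 6*y**2 + 26*y + 28; vanishes at y ∈ {-2}. (1, -2): f_x = 0, f = 0 — SINGULAR.
  x = 2: f_y(2, y) = 6*y**2 + 22*y + 20; vanishes at y ∈ {-2}. (2, -2): f_x = -3 ≠ 0.
  x = 3: f_y(3, y) = 6*y**2 + 18*y + 12; vanishes at y ∈ {-2, -1}. (3, -2): f_x = -12 ≠ 0; (3, -1): f_x = -14 ≠ 0.
  x = 4: f_y(4, y) = 6*y**2 + 14*y + 4; vanishes at y ∈ {-2}. (4, -2): f_x = -27 ≠ 0.
Only singular point on the grid: (1, -2).
Classify: substitute x = 1 + u, y = -2 + v and expand: f = -u**3 - 2*u*v**2 + 2*v**3 + v**2.
No constant or linear terms (consistent with a singular point). Quadratic part: v**2. Cubic part: -u**3 - 2*u*v**2 + 2*v**3.
The quadratic part v**2 is a perfect square, so there is a single (double) tangent line v = 0, i.e. y = -2. Restricting the cubic part to that line (v = 0) leaves -u**3 ≠ 0, so f is not divisible by v and the branch is v² ≈ u**3 to lowest order — this is a cusp.
Classification: cusp.


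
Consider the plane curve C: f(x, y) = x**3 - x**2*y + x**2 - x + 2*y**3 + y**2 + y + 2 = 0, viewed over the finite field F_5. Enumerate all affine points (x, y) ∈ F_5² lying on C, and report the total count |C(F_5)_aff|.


Affine F_5-points: {(0, 4), (3, 0), (3, 1)}; count = 3.

For each of the 25 pairs (x, y) ∈ F_5², evaluate f(x, y) mod 5. Record the zeros.
  x = 0: [0↦2, 1↦1, 2↦4, 3↦3, 4↦0]  zeros at y ∈ {4}
  x = 1: [0↦3, 1↦1, 2↦3, 3↦1, 4↦2]  zeros at y ∈ ∅
  x = 2: [0↦2, 1↦2, 2↦1, 3↦1, 4↦4]  zeros at y ∈ ∅
  x = 3: [0↦0, 1↦0, 2↦4, 3↦4, 4↦2]  zeros at y ∈ {0, 1}
  x = 4: [0↦3, 1↦1, 2↦3, 3↦1, 4↦2]  zeros at y ∈ ∅
Collecting zeros: affine points = {(0, 4), (3, 0), (3, 1)}.
Total count |C(F_5)_aff| = 3.


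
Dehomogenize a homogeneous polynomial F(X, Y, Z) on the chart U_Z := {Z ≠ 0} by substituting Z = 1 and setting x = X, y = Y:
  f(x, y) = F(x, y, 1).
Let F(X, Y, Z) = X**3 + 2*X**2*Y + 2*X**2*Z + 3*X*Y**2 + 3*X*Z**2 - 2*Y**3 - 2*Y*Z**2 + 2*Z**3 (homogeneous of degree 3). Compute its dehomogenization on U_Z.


f(x, y) = x**3 + 2*x**2*y + 2*x**2 + 3*x*y**2 + 3*x - 2*y**3 - 2*y + 2

On U_Z we set Z = 1. Each monomial c·X^i·Y^j·Z^k in F becomes c·x^i·y^j·1^k = c·x^i·y^j.
Substituting Z = 1: F(X, Y, 1) = x**3 + 2*x**2*y + 2*x**2 + 3*x*y**2 + 3*x - 2*y**3 - 2*y + 2.
Note: deg(f) ≤ deg(F) = 3; strict inequality happens when F is divisible by Z (lost terms).


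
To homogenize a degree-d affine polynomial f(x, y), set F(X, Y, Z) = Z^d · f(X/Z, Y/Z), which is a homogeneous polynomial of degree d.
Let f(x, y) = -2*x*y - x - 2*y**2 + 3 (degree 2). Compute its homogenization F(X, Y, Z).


F(X, Y, Z) = -2*X*Y - X*Z - 2*Y**2 + 3*Z**2

deg(f) = 2.
Substitute x = X/Z, y = Y/Z into f, then multiply by Z^2.
  monomial -2·x^1·y^1 ↦ -2·X^1·Y^1·Z^0.
  monomial -1·x^1·y^0 ↦ -1·X^1·Y^0·Z^1.
  monomial -2·x^0·y^2 ↦ -2·X^0·Y^2·Z^0.
  monomial 3·x^0·y^0 ↦ 3·X^0·Y^0·Z^2.
Collecting: F(X, Y, Z) = -2*X*Y - X*Z - 2*Y**2 + 3*Z**2.


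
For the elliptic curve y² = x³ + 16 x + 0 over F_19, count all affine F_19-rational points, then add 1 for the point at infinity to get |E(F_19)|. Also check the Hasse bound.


Affine points = {(0, 0), (1, 6), (1, 13), (10, 1), (10, 18), (11, 5), (11, 14), (12, 1), (12, 18), (13, 7), (13, 12), (14, 2), (14, 17), (15, 9), (15, 10), (16, 1), (16, 18), (17, 6), (17, 13)}; affine count = 19; |E(F_19)| = 20.

Discriminant check: Δ ∝ 4a³ + 27b² = 4·16³ + 27·0² = 4·4096 + 27·0 ≡ 6 (mod 19). Nonzero ⇒ E is nonsingular.
For each x ∈ F_19, compute rhs = x³ + 16·x + 0 mod 19, then count y ∈ F_19 with y² ≡ rhs.
  x = 0: rhs = 0, matching y values: 0 (1 points).
  x = 1: rhs = 17, matching y values: 6, 13 (2 points).
  x = 2: rhs = 2, matching y values: none (0 points).
  x = 3: rhs = 18, matching y values: none (0 points).
  x = 4: rhs = 14, matching y values: none (0 points).
  x = 5: rhs = 15, matching y values: none (0 points).
  x = 6: rhs = 8, matching y values: none (0 points).
  x = 7: rhs = 18, matching y values: none (0 points).
  x = 8: rhs = 13, matching y values: none (0 points).
  x = 9: rhs = 18, matching y values: none (0 points).
  x = 10: rhs = 1, matching y values: 1, 18 (2 points).
  x = 11: rhs = 6, matching y values: 5, 14 (2 points).
  x = 12: rhs = 1, matching y values: 1, 18 (2 points).
  x = 13: rhs = 11, matching y values: 7, 12 (2 points).
  x = 14: rhs = 4, matching y values: 2, 17 (2 points).
  x = 15: rhs = 5, matching y values: 9, 10 (2 points).
  x = 16: rhs = 1, matching y values: 1, 18 (2 points).
  x = 17: rhs = 17, matching y values: 6, 13 (2 points).
  x = 18: rhs = 2, matching y values: none (0 points).
Total affine count: 19.
Full point count |E(F_19)| = 19 + 1 = 20.
Hasse bound: |20 − (19+1)| = |0| = 0 ≤ 2√19 ≈ 8.7178 ✓.


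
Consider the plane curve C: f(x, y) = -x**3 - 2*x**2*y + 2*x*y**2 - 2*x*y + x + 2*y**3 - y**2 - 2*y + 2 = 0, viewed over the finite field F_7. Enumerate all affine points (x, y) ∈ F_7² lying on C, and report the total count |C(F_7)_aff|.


Affine F_7-points: {(0, 5), (1, 6), (2, 3), (3, 6), (4, 1), (4, 2), (4, 4), (5, 6)}; count = 8.

For each of the 49 pairs (x, y) ∈ F_7², evaluate f(x, y) mod 7. Record the zeros.
  x = 0: [0↦2, 1↦1, 2↦3, 3↦6, 4↦1, 5↦0, 6↦1]  zeros at y ∈ {5}
  x = 1: [0↦2, 1↦6, 2↦3, 3↦5, 4↦3, 5↦2, 6↦0]  zeros at y ∈ {6}
  x = 2: [0↦3, 1↦1, 2↦3, 3↦0, 4↦4, 5↦6, 6↦4]  zeros at y ∈ {3}
  x = 3: [0↦6, 1↦1, 2↦4, 3↦6, 4↦5, 5↦6, 6↦0]  zeros at y ∈ {6}
  x = 4: [0↦5, 1↦0, 2↦0, 3↦3, 4↦0, 5↦3, 6↦3]  zeros at y ∈ {1, 2, 4}
  x = 5: [0↦1, 1↦6, 2↦6, 3↦6, 4↦4, 5↦5, 6↦0]  zeros at y ∈ {6}
  x = 6: [0↦2, 1↦6, 2↦2, 3↦2, 4↦4, 5↦6, 6↦6]  zeros at y ∈ ∅
Collecting zeros: affine points = {(0, 5), (1, 6), (2, 3), (3, 6), (4, 1), (4, 2), (4, 4), (5, 6)}.
Total count |C(F_7)_aff| = 8.


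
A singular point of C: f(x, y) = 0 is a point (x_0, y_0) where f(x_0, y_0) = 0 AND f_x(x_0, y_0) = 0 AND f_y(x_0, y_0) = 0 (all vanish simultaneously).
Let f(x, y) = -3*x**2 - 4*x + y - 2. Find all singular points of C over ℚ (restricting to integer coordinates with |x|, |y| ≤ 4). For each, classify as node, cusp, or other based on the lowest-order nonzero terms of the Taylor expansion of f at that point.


No singular points in the scanned grid; C is smooth there.

Compute partial derivatives:
  f_x = -6*x - 4.
  f_y = 1.
f_y = 1 is a nonzero constant, so f_y never vanishes: no point (x, y) can satisfy f = f_x = f_y = 0. In particular no (x, y) ∈ {−4, ..., 4}² is singular; the curve is smooth.


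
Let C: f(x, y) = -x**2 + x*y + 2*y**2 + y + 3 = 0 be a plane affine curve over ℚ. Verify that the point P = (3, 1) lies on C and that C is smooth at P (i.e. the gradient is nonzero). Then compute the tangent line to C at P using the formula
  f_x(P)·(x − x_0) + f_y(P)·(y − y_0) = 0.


Tangent line at P: -5*x + 8*y + 7 = 0.

Step 1: f(3, 1) = 0, so P lies on C.
Step 2: partial derivatives
  f_x(x, y) = -2*x + y, f_y(x, y) = x + 4*y + 1.
  f_x(P) = -5, f_y(P) = 8 (gradient nonzero, so P is smooth).
Step 3: tangent line at P: -5·(x − 3) + 8·(y − 1) = 0.
Expanding: -5*x + 8*y + 7 = 0.


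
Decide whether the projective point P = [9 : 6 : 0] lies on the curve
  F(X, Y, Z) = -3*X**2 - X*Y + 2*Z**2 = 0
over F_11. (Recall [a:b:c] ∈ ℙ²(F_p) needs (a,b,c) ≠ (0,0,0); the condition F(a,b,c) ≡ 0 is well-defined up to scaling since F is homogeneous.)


F(9,6,0) ≡ 0 (mod 11); P is on the curve.

Evaluate F(9, 6, 0) term-by-term (mod 11).
  -3*X**2 ↦ -3·81·1·1 = -243
  -X*Y ↦ -1·9·6·1 = -54
  2*Z**2 ↦ 2·1·1·0 = 0
Sum: F(9, 6, 0) = (-243) + (-54) + (0) = -297.
Reducing mod 11: -297 ≡ 0 (mod 11).
Since F(a, b, c) ≡ 0 (mod 11), P lies on the curve.


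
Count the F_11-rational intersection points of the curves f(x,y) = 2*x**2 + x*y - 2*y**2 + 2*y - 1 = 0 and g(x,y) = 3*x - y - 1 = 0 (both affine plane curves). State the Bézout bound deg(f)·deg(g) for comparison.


Common zeros: ∅; count = 0; Bézout bound = 2.

deg(f) = 2, deg(g) = 1, so Bézout bound = 2.
Scan x ∈ F_11. For each x, list the y ∈ F_11 with f(x, y) ≡ 0 and those with g(x, y) ≡ 0 (mod 11); the common zeros in that column are the intersection.
  x = 0: f ≡ 0 at y ∈ ∅; g ≡ 0 at y ∈ {10}; common: ∅.
  x = 1: f ≡ 0 at y ∈ ∅; g ≡ 0 at y ∈ {2}; common: ∅.
  x = 2: f ≡ 0 at y ∈ ∅; g ≡ 0 at y ∈ {5}; common: ∅.
  x = 3: f ≡ 0 at y ∈ ∅; g ≡ 0 at y ∈ {8}; common: ∅.
  x = 4: f ≡ 0 at y ∈ {5, 9}; g ≡ 0 at y ∈ {0}; common: ∅.
  x = 5: f ≡ 0 at y ∈ {2, 7}; g ≡ 0 at y ∈ {3}; common: ∅.
  x = 6: f ≡ 0 at y ∈ {1, 3}; g ≡ 0 at y ∈ {6}; common: ∅.
  x = 7: f ≡ 0 at y ∈ ∅; g ≡ 0 at y ∈ {9}; common: ∅.
  x = 8: f ≡ 0 at y ∈ {7, 9}; g ≡ 0 at y ∈ {1}; common: ∅.
  x = 9: f ≡ 0 at y ∈ {3, 8}; g ≡ 0 at y ∈ {4}; common: ∅.
  x = 10: f ≡ 0 at y ∈ {1, 5}; g ≡ 0 at y ∈ {7}; common: ∅.
Collecting: common zeros = ∅, so the count is 0.
Comparison with the Bézout bound: 0 ≤ 2 = deg(f)·deg(g), as expected for curves with no common component (the affine F_11-count falls short of the bound because intersections may lie at infinity, over extension fields, or carry multiplicity).


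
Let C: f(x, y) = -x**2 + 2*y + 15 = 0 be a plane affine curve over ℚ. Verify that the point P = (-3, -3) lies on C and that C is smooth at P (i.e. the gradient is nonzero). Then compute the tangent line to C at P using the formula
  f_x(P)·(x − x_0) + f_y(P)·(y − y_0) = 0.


Tangent line at P: 6*x + 2*y + 24 = 0.

Step 1: f(-3, -3) = 0, so P lies on C.
Step 2: partial derivatives
  f_x(x, y) = -2*x, f_y(x, y) = 2.
  f_x(P) = 6, f_y(P) = 2 (gradient nonzero, so P is smooth).
Step 3: tangent line at P: 6·(x − -3) + 2·(y − -3) = 0.
Expanding: 6*x + 2*y + 24 = 0.


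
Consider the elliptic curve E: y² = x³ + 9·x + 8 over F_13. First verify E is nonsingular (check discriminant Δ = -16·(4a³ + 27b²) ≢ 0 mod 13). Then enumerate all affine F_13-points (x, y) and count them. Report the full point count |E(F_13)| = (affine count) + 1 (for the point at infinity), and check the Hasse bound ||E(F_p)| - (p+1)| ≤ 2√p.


Affine points = {(3, 6), (3, 7), (4, 2), (4, 11), (5, 3), (5, 10), (9, 5), (9, 8)}; affine count = 8; |E(F_13)| = 9.

Discriminant check: Δ ∝ 4a³ + 27b² = 4·9³ + 27·8² = 4·729 + 27·64 ≡ 3 (mod 13). Nonzero ⇒ E is nonsingular.
For each x ∈ F_13, compute rhs = x³ + 9·x + 8 mod 13, then count y ∈ F_13 with y² ≡ rhs.
  x = 0: rhs = 8, matching y values: none (0 points).
  x = 1: rhs = 5, matching y values: none (0 points).
  x = 2: rhs = 8, matching y values: none (0 points).
  x = 3: rhs = 10, matching y values: 6, 7 (2 points).
  x = 4: rhs = 4, matching y values: 2, 11 (2 points).
  x = 5: rhs = 9, matching y values: 3, 10 (2 points).
  x = 6: rhs = 5, matching y values: none (0 points).
  x = 7: rhs = 11, matching y values: none (0 points).
  x = 8: rhs = 7, matching y values: none (0 points).
  x = 9: rhs = 12, matching y values: 5, 8 (2 points).
  x = 10: rhs = 6, matching y values: none (0 points).
  x = 11: rhs = 8, matching y values: none (0 points).
  x = 12: rhs = 11, matching y values: none (0 points).
Total affine count: 8.
Full point count |E(F_13)| = 8 + 1 = 9.
Hasse bound: |9 − (13+1)| = |-5| = 5 ≤ 2√13 ≈ 7.2111 ✓.


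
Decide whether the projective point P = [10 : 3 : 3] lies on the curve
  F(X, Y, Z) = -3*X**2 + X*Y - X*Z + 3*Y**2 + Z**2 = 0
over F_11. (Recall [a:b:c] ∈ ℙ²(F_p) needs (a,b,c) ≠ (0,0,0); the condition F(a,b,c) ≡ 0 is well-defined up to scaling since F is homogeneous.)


F(10,3,3) ≡ 0 (mod 11); P is on the curve.

Evaluate F(10, 3, 3) term-by-term (mod 11).
  -3*X**2 ↦ -3·100·1·1 = -300
  X*Y ↦ 1·10·3·1 = 30
  -X*Z ↦ -1·10·1·3 = -30
  3*Y**2 ↦ 3·1·9·1 = 27
  Z**2 ↦ 1·1·1·9 = 9
Sum: F(10, 3, 3) = (-300) + (30) + (-30) + (27) + (9) = -264.
Reducing mod 11: -264 ≡ 0 (mod 11).
Since F(a, b, c) ≡ 0 (mod 11), P lies on the curve.


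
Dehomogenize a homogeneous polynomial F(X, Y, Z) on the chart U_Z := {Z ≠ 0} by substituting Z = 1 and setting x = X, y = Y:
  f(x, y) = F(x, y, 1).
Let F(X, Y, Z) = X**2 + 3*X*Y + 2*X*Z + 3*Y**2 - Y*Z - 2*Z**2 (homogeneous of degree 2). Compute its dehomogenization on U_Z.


f(x, y) = x**2 + 3*x*y + 2*x + 3*y**2 - y - 2

On U_Z we set Z = 1. Each monomial c·X^i·Y^j·Z^k in F becomes c·x^i·y^j·1^k = c·x^i·y^j.
Substituting Z = 1: F(X, Y, 1) = x**2 + 3*x*y + 2*x + 3*y**2 - y - 2.
Note: deg(f) ≤ deg(F) = 2; strict inequality happens when F is divisible by Z (lost terms).


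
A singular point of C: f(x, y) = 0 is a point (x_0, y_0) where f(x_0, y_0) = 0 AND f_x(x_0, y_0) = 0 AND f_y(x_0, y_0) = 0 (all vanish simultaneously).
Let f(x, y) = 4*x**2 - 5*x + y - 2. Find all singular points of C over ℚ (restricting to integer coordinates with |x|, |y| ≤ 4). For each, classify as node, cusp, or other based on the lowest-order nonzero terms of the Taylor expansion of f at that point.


No singular points in the scanned grid; C is smooth there.

Compute partial derivatives:
  f_x = 8*x - 5.
  f_y = 1.
f_y = 1 is a nonzero constant, so f_y never vanishes: no point (x, y) can satisfy f = f_x = f_y = 0. In particular no (x, y) ∈ {−4, ..., 4}² is singular; the curve is smooth.


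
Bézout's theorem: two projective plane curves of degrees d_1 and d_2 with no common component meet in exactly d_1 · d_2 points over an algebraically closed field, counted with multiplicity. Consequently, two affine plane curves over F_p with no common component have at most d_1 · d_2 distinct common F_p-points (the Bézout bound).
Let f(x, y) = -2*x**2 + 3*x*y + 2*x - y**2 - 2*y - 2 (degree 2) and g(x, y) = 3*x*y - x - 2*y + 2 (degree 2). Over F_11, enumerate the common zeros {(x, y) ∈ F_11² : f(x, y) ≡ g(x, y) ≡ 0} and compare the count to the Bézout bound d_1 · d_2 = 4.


Common zeros: {(3, 8), (5, 7)}; count = 2; Bézout bound = 4.

deg(f) = 2, deg(g) = 2, so Bézout bound = 4.
Scan x ∈ F_11. For each x, list the y ∈ F_11 with f(x, y) ≡ 0 and those with g(x, y) ≡ 0 (mod 11); the common zeros in that column are the intersection.
  x = 0: f ≡ 0 at y ∈ ∅; g ≡ 0 at y ∈ {1}; common: ∅.
  x = 1: f ≡ 0 at y ∈ {5, 7}; g ≡ 0 at y ∈ {10}; common: ∅.
  x = 2: f ≡ 0 at y ∈ {5, 10}; g ≡ 0 at y ∈ {0}; common: ∅.
  x = 3: f ≡ 0 at y ∈ {8, 10}; g ≡ 0 at y ∈ {8}; common: {8}.
  x = 4: f ≡ 0 at y ∈ ∅; g ≡ 0 at y ∈ {9}; common: ∅.
  x = 5: f ≡ 0 at y ∈ {6, 7}; g ≡ 0 at y ∈ {7}; common: {7}.
  x = 6: f ≡ 0 at y ∈ ∅; g ≡ 0 at y ∈ {3}; common: ∅.
  x = 7: f ≡ 0 at y ∈ ∅; g ≡ 0 at y ∈ {2}; common: ∅.
  x = 8: f ≡ 0 at y ∈ ∅; g ≡ 0 at y ∈ ∅; common: ∅.
  x = 9: f ≡ 0 at y ∈ ∅; g ≡ 0 at y ∈ {6}; common: ∅.
  x = 10: f ≡ 0 at y ∈ {8, 9}; g ≡ 0 at y ∈ {5}; common: ∅.
Collecting: common zeros = {(3, 8), (5, 7)}, so the count is 2.
Comparison with the Bézout bound: 2 ≤ 4 = deg(f)·deg(g), as expected for curves with no common component (the affine F_11-count falls short of the bound because intersections may lie at infinity, over extension fields, or carry multiplicity).


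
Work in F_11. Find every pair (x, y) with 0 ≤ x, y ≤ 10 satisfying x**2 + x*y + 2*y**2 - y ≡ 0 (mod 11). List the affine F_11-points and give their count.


Affine F_11-points: {(0, 0), (0, 6), (1, 4), (1, 7), (3, 3), (3, 7), (5, 3), (5, 6), (6, 4), (6, 10)}; count = 10.

For each of the 121 pairs (x, y) ∈ F_11², evaluate f(x, y) mod 11. Record the zeros.
  x = 0: [0↦0, 1↦1, 2↦6, 3↦4, 4↦6, 5↦1, 6↦0, 7↦3, 8↦10, 9↦10, 10↦3]  zeros at y ∈ {0, 6}
  x = 1: [0↦1, 1↦3, 2↦9, 3↦8, 4↦0, 5↦7, 6↦7, 7↦0, 8↦8, 9↦9, 10↦3]  zeros at y ∈ {4, 7}
  x = 2: [0↦4, 1↦7, 2↦3, 3↦3, 4↦7, 5↦4, 6↦5, 7↦10, 8↦8, 9↦10, 10↦5]  zeros at y ∈ ∅
  x = 3: [0↦9, 1↦2, 2↦10, 3↦0, 4↦5, 5↦3, 6↦5, 7↦0, 8↦10, 9↦2, 10↦9]  zeros at y ∈ {3, 7}
  x = 4: [0↦5, 1↦10, 2↦8, 3↦10, 4↦5, 5↦4, 6↦7, 7↦3, 8↦3, 9↦7, 10↦4]  zeros at y ∈ ∅
  x = 5: [0↦3, 1↦9, 2↦8, 3↦0, 4↦7, 5↦7, 6↦0, 7↦8, 8↦9, 9↦3, 10↦1]  zeros at y ∈ {3, 6}
  x = 6: [0↦3, 1↦10, 2↦10, 3↦3, 4↦0, 5↦1, 6↦6, 7↦4, 8↦6, 9↦1, 10↦0]  zeros at y ∈ {4, 10}
  x = 7: [0↦5, 1↦2, 2↦3, 3↦8, 4↦6, 5↦8, 6↦3, 7↦2, 8↦5, 9↦1, 10↦1]  zeros at y ∈ ∅
  x = 8: [0↦9, 1↦7, 2↦9, 3↦4, 4↦3, 5↦6, 6↦2, 7↦2, 8↦6, 9↦3, 10↦4]  zeros at y ∈ ∅
  x = 9: [0↦4, 1↦3, 2↦6, 3↦2, 4↦2, 5↦6, 6↦3, 7↦4, 8↦9, 9↦7, 10↦9]  zeros at y ∈ ∅
  x = 10: [0↦1, 1↦1, 2↦5, 3↦2, 4↦3, 5↦8, 6↦6, 7↦8, 8↦3, 9↦2, 10↦5]  zeros at y ∈ ∅
Collecting zeros: affine points = {(0, 0), (0, 6), (1, 4), (1, 7), (3, 3), (3, 7), (5, 3), (5, 6), (6, 4), (6, 10)}.
Total count |C(F_11)_aff| = 10.


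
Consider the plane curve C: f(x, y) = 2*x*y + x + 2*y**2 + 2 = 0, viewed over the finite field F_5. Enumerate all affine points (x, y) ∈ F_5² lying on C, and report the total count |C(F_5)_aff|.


Affine F_5-points: {(0, 2), (0, 3), (1, 2), (2, 1), (2, 2), (3, 0), (3, 2), (4, 2), (4, 4)}; count = 9.

For each of the 25 pairs (x, y) ∈ F_5², evaluate f(x, y) mod 5. Record the zeros.
  x = 0: [0↦2, 1↦4, 2↦0, 3↦0, 4↦4]  zeros at y ∈ {2, 3}
  x = 1: [0↦3, 1↦2, 2↦0, 3↦2, 4↦3]  zeros at y ∈ {2}
  x = 2: [0↦4, 1↦0, 2↦0, 3↦4, 4↦2]  zeros at y ∈ {1, 2}
  x = 3: [0↦0, 1↦3, 2↦0, 3↦1, 4↦1]  zeros at y ∈ {0, 2}
  x = 4: [0↦1, 1↦1, 2↦0, 3↦3, 4↦0]  zeros at y ∈ {2, 4}
Collecting zeros: affine points = {(0, 2), (0, 3), (1, 2), (2, 1), (2, 2), (3, 0), (3, 2), (4, 2), (4, 4)}.
Total count |C(F_5)_aff| = 9.


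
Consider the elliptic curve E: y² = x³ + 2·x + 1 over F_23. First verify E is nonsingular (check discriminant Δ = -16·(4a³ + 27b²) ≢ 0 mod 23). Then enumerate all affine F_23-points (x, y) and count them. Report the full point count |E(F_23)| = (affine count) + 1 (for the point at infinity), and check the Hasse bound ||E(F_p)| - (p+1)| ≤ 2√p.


Affine points = {(0, 1), (0, 22), (1, 2), (1, 21), (2, 6), (2, 17), (4, 2), (4, 21), (7, 6), (7, 17), (8, 0), (9, 9), (9, 14), (10, 3), (10, 20), (13, 4), (13, 19), (14, 6), (14, 17), (15, 5), (15, 18), (16, 9), (16, 14), (17, 7), (17, 16), (18, 2), (18, 21), (21, 9), (21, 14)}; affine count = 29; |E(F_23)| = 30.

Discriminant check: Δ ∝ 4a³ + 27b² = 4·2³ + 27·1² = 4·8 + 27·1 ≡ 13 (mod 23). Nonzero ⇒ E is nonsingular.
For each x ∈ F_23, compute rhs = x³ + 2·x + 1 mod 23, then count y ∈ F_23 with y² ≡ rhs.
  x = 0: rhs = 1, matching y values: 1, 22 (2 points).
  x = 1: rhs = 4, matching y values: 2, 21 (2 points).
  x = 2: rhs = 13, matching y values: 6, 17 (2 points).
  x = 3: rhs = 11, matching y values: none (0 points).
  x = 4: rhs = 4, matching y values: 2, 21 (2 points).
  x = 5: rhs = 21, matching y values: none (0 points).
  x = 6: rhs = 22, matching y values: none (0 points).
  x = 7: rhs = 13, matching y values: 6, 17 (2 points).
  x = 8: rhs = 0, matching y values: 0 (1 points).
  x = 9: rhs = 12, matching y values: 9, 14 (2 points).
  x = 10: rhs = 9, matching y values: 3, 20 (2 points).
  x = 11: rhs = 20, matching y values: none (0 points).
  x = 12: rhs = 5, matching y values: none (0 points).
  x = 13: rhs = 16, matching y values: 4, 19 (2 points).
  x = 14: rhs = 13, matching y values: 6, 17 (2 points).
  x = 15: rhs = 2, matching y values: 5, 18 (2 points).
  x = 16: rhs = 12, matching y values: 9, 14 (2 points).
  x = 17: rhs = 3, matching y values: 7, 16 (2 points).
  x = 18: rhs = 4, matching y values: 2, 21 (2 points).
  x = 19: rhs = 21, matching y values: none (0 points).
  x = 20: rhs = 14, matching y values: none (0 points).
  x = 21: rhs = 12, matching y values: 9, 14 (2 points).
  x = 22: rhs = 21, matching y values: none (0 points).
Total affine count: 29.
Full point count |E(F_23)| = 29 + 1 = 30.
Hasse bound: |30 − (23+1)| = |6| = 6 ≤ 2√23 ≈ 9.5917 ✓.


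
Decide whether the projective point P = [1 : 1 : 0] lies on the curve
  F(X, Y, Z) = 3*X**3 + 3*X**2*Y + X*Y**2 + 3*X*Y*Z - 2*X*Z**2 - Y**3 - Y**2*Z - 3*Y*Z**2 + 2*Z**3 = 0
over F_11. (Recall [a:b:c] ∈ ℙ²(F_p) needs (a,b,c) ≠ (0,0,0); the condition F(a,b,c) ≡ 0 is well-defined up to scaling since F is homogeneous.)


F(1,1,0) ≡ 6 (mod 11); P is NOT on the curve.

Evaluate F(1, 1, 0) term-by-term (mod 11).
  3*X**3 ↦ 3·1·1·1 = 3
  3*X**2*Y ↦ 3·1·1·1 = 3
  X*Y**2 ↦ 1·1·1·1 = 1
  3*X*Y*Z ↦ 3·1·1·0 = 0
  -2*X*Z**2 ↦ -2·1·1·0 = 0
  -Y**3 ↦ -1·1·1·1 = -1
  -Y**2*Z ↦ -1·1·1·0 = 0
  -3*Y*Z**2 ↦ -3·1·1·0 = 0
  2*Z**3 ↦ 2·1·1·0 = 0
Sum: F(1, 1, 0) = (3) + (3) + (1) + (0) + (0) + (-1) + (0) + (0) + (0) = 6.
Reducing mod 11: 6 ≡ 6 (mod 11).
Since F(a, b, c) ≡ 6 ≠ 0 (mod 11), P does NOT lie on the curve.


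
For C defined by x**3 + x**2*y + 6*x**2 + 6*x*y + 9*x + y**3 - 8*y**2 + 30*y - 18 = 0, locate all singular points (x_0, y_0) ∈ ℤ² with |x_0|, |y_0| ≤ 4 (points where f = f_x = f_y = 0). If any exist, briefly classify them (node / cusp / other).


Singular points: {(-3, 3)}; classification: cusp.

Compute partial derivatives:
  f_x = 3*x**2 + 2*x*y + 12*x + 6*y + 9.
  f_y = x**2 + 6*x + 3*y**2 - 16*y + 30.
Scan x_0 ∈ {−4, ..., 4}. For each x_0, f_y(x_0, y) is a polynomial in y; find its integer roots y ∈ {−4, ..., 4}, then test f_x and f at those candidates.
  x = -4: f_y(-4, y) = 3*y**2 - 16*y + 22; no integer root y with |y| ≤ 4.
  x = -3: f_y(-3, y) = 3*y**2 - 16*y + 21; vanishes at y ∈ {3}. (-3, 3): f_x = 0, f = 0 — SINGULAR.
  x = -2: f_y(-2, y) = 3*y**2 - 16*y + 22; no integer root y with |y| ≤ 4.
  x = -1: f_y(-1, y) = 3*y**2 - 16*y + 25; no integer root y with |y| ≤ 4.
  x = 0: f_y(0, y) = 3*y**2 - 16*y + 30; no integer root y with |y| ≤ 4.
  x = 1: f_y(1, y) = 3*y**2 - 16*y + 37; no integer root y with |y| ≤ 4.
  x = 2: f_y(2, y) = 3*y**2 - 16*y + 46; no integer root y with |y| ≤ 4.
  x = 3: f_y(3, y) = 3*y**2 - 16*y + 57; no integer root y with |y| ≤ 4.
  x = 4: f_y(4, y) = 3*y**2 - 16*y + 70; no integer root y with |y| ≤ 4.
Only singular point on the grid: (-3, 3).
Classify: substitute x = -3 + u, y = 3 + v and expand: f = u**3 + u**2*v + v**3 + v**2.
No constant or linear terms (consistent with a singular point). Quadratic part: v**2. Cubic part: u**3 + u**2*v + v**3.
The quadratic part v**2 is a perfect square, so there is a single (double) tangent line v = 0, i.e. y = 3. Restricting the cubic part to that line (v = 0) leaves u**3 ≠ 0, so f is not divisible by v and the branch is v² ≈ -u**3 to lowest order — this is a cusp.
Classification: cusp.


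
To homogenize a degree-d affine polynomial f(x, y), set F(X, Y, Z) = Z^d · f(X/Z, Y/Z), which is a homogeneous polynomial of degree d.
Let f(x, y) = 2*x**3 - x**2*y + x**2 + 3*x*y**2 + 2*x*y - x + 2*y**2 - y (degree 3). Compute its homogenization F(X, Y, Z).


F(X, Y, Z) = 2*X**3 - X**2*Y + X**2*Z + 3*X*Y**2 + 2*X*Y*Z - X*Z**2 + 2*Y**2*Z - Y*Z**2

deg(f) = 3.
Substitute x = X/Z, y = Y/Z into f, then multiply by Z^3.
  monomial 2·x^3·y^0 ↦ 2·X^3·Y^0·Z^0.
  monomial -1·x^2·y^1 ↦ -1·X^2·Y^1·Z^0.
  monomial 1·x^2·y^0 ↦ 1·X^2·Y^0·Z^1.
  monomial 3·x^1·y^2 ↦ 3·X^1·Y^2·Z^0.
  monomial 2·x^1·y^1 ↦ 2·X^1·Y^1·Z^1.
  monomial -1·x^1·y^0 ↦ -1·X^1·Y^0·Z^2.
  monomial 2·x^0·y^2 ↦ 2·X^0·Y^2·Z^1.
  monomial -1·x^0·y^1 ↦ -1·X^0·Y^1·Z^2.
Collecting: F(X, Y, Z) = 2*X**3 - X**2*Y + X**2*Z + 3*X*Y**2 + 2*X*Y*Z - X*Z**2 + 2*Y**2*Z - Y*Z**2.
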